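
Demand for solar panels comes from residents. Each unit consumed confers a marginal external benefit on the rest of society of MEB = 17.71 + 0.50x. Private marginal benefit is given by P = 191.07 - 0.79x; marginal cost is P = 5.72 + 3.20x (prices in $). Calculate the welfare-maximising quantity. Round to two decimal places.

Social marginal benefit = demand + MEB = 208.78 - 0.29x.
Set SMB = MC: 208.78 - 0.29x = 5.72 + 3.20x → x* = 58.1834.

x* = 58.18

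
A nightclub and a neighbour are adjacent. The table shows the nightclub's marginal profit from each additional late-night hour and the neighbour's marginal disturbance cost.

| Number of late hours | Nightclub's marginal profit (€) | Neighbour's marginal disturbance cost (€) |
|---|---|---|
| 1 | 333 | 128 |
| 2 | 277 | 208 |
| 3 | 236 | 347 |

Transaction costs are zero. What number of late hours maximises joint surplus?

2

Bargaining reaches the level where marginal profit last exceeds marginal disturbance cost.
That holds through level 2 (277 ≥ 208) but not at 3 (236 < 347).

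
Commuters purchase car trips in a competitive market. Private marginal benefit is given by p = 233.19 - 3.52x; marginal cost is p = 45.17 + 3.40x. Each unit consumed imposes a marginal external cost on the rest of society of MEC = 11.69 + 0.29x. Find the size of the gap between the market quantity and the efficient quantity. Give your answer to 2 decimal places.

Market equilibrium (private): 45.17 + 3.40x = 233.19 - 3.52x → x_m = 27.1705.
Social marginal benefit = demand − MEC = 221.50 - 3.81x.
Set SMB = MC: 221.50 - 3.81x = 45.17 + 3.40x → x* = 24.4563.
Gap = |27.1705 − 24.4563| = 2.7142.

2.71 units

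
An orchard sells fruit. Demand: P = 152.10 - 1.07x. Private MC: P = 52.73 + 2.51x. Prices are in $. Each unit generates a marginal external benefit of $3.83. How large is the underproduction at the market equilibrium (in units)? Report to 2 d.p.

Market equilibrium (private): 52.73 + 2.51x = 152.10 - 1.07x → x_m = 27.7570.
Social marginal cost = private MC − MEB = 48.90 + 2.51x.
Set SMC = demand: 48.90 + 2.51x = 152.10 - 1.07x → x* = 28.8268.
Gap = |27.7570 − 28.8268| = 1.0698.

1.07 units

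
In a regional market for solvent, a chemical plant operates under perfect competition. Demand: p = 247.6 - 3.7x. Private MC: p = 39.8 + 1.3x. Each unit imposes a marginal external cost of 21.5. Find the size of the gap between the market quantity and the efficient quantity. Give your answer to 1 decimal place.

4.3 units

Market equilibrium (private): 39.8 + 1.3x = 247.6 - 3.7x → x_m = 41.5600.
Social marginal cost = private MC + MEC = 61.3 + 1.3x.
Set SMC = demand: 61.3 + 1.3x = 247.6 - 3.7x → x* = 37.2600.
Gap = |41.5600 − 37.2600| = 4.3000.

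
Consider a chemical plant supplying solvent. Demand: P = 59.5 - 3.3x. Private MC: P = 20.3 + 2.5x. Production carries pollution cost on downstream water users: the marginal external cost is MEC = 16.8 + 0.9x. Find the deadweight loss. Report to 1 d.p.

DWL = 39.1

Market equilibrium (private): 20.3 + 2.5x = 59.5 - 3.3x → x_m = 6.7586.
Social marginal cost = private MC + MEC = 37.1 + 3.4x.
Set SMC = demand: 37.1 + 3.4x = 59.5 - 3.3x → x* = 3.3433.
The loss is the area between SMC and demand from x* to x_m; with linear curves that's a triangle of height MEC(x_m).
DWL = ½ × 3.4153 × 22.8828 = 39.0758.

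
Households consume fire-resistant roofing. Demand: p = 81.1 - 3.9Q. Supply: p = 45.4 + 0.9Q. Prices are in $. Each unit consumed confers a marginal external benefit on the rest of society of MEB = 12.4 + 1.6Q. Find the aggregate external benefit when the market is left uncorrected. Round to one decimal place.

Market equilibrium (private): 45.4 + 0.9Q = 81.1 - 3.9Q → Q_m = 7.4375.
Total external benefit = ∫₀^{Q_m} (12.4 + 1.6Q) dQ = 12.4×7.4375 + ½×1.6×7.4375² = 136.4781.

$136.5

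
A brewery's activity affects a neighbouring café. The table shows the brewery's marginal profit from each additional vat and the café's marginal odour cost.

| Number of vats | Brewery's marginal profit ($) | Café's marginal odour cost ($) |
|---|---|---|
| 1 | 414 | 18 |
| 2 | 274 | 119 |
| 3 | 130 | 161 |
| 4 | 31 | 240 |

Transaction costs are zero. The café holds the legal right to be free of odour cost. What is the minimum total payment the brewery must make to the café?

Efficient level: marginal profit ≥ marginal odour cost through level 2, so k* = 2.
With the café holding the right, the brewery must at least compensate total damage at k*: 18 + 119 = 137.

$137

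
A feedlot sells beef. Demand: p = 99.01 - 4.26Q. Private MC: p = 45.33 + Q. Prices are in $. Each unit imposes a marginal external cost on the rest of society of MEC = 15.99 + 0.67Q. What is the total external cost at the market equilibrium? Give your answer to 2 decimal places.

Market equilibrium (private): 45.33 + Q = 99.01 - 4.26Q → Q_m = 10.2053.
Total external cost = ∫₀^{Q_m} (15.99 + 0.67Q) dQ = 15.99×10.2053 + ½×0.67×10.2053² = 198.0724.

$198.07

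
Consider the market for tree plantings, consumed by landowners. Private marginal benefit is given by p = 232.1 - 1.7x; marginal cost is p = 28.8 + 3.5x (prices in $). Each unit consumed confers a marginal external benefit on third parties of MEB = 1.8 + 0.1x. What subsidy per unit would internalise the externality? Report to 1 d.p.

Social marginal benefit = demand + MEB = 233.9 - 1.6x.
Set SMB = MC: 233.9 - 1.6x = 28.8 + 3.5x → x* = 40.2157.
The Pigouvian subsidy equals MEB at x*: 1.8 + 0.1×40.2157 = 5.8216.

subsidy = $5.8 per unit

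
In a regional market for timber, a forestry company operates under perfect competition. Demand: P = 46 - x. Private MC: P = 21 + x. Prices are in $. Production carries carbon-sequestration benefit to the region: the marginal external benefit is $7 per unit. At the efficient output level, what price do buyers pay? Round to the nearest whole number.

Social marginal cost = private MC − MEB = 14 + x.
Set SMC = demand: 14 + x = 46 - x → x* = 16.0000.
Consumer price on the demand curve at x*: 46 − 1×16.0000 = 30.0000.

P = $30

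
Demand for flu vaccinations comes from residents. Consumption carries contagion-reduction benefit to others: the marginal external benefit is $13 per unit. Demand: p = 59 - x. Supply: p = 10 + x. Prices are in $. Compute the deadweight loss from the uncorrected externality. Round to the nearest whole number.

Market equilibrium (private): 10 + x = 59 - x → x_m = 24.5000.
Social marginal benefit = demand + MEB = 72 - x.
Set SMB = MC: 72 - x = 10 + x → x* = 31.0000.
The welfare-loss triangle has base |x_m − x*| and height MEB(x_m) (the vertical gap between SMB and MC is zero at x* and MEB at x_m).
DWL = ½ × 6.5000 × 13.0000 = 42.2500.

DWL = $42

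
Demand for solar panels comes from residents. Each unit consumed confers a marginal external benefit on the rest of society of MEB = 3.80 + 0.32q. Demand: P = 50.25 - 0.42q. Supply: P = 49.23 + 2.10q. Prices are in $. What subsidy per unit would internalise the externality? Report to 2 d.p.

Social marginal benefit = demand + MEB = 54.05 - 0.10q.
Set SMB = MC: 54.05 - 0.10q = 49.23 + 2.10q → q* = 2.1909.
The Pigouvian subsidy equals MEB at q*: 3.80 + 0.32×2.1909 = 4.5011.

subsidy = $4.50 per unit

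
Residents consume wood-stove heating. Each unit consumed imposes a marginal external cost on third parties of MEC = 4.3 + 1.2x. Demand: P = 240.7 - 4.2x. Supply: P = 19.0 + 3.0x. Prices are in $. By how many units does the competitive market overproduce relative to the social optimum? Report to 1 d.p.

Market equilibrium (private): 19.0 + 3.0x = 240.7 - 4.2x → x_m = 30.7917.
Social marginal benefit = demand − MEC = 236.4 - 5.4x.
Set SMB = MC: 236.4 - 5.4x = 19.0 + 3.0x → x* = 25.8810.
Gap = |30.7917 − 25.8810| = 4.9107.

4.9 units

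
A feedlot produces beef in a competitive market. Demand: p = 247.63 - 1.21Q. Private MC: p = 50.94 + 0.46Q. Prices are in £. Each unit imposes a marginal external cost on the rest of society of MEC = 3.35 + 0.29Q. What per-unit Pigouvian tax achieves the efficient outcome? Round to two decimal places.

Social marginal cost = private MC + MEC = 54.29 + 0.75Q.
Set SMC = demand: 54.29 + 0.75Q = 247.63 - 1.21Q → Q* = 98.6429.
The Pigouvian tax equals MEC at Q*: 3.35 + 0.29×98.6429 = 31.9564.

tax = £31.96 per unit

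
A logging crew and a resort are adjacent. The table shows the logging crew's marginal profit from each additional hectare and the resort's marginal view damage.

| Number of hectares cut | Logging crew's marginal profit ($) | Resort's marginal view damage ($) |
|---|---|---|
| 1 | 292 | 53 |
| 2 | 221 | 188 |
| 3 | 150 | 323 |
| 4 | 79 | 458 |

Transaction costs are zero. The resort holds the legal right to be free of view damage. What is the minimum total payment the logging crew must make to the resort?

Efficient level: marginal profit ≥ marginal view damage through level 2, so k* = 2.
With the resort holding the right, the logging crew must at least compensate total damage at k*: 53 + 188 = 241.

$241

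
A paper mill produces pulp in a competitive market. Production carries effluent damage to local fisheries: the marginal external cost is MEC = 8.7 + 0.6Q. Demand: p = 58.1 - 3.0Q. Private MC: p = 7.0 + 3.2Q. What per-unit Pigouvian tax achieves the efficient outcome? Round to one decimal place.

tax = 12.4 per unit

Social marginal cost = private MC + MEC = 15.7 + 3.8Q.
Set SMC = demand: 15.7 + 3.8Q = 58.1 - 3.0Q → Q* = 6.2353.
The Pigouvian tax equals MEC at Q*: 8.7 + 0.6×6.2353 = 12.4412.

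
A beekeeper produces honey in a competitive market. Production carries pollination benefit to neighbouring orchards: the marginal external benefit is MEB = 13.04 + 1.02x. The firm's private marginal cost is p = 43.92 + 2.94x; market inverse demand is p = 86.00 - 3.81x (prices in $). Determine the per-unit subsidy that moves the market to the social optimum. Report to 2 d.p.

subsidy = $22.85 per unit

Social marginal cost = private MC − MEB = 30.88 + 1.92x.
Set SMC = demand: 30.88 + 1.92x = 86.00 - 3.81x → x* = 9.6195.
The Pigouvian subsidy equals MEB at x*: 13.04 + 1.02×9.6195 = 22.8519.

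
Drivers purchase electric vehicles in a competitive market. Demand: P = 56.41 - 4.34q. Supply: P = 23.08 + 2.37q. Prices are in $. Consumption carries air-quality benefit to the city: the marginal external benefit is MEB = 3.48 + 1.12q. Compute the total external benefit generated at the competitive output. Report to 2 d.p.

$31.10

Market equilibrium (private): 23.08 + 2.37q = 56.41 - 4.34q → q_m = 4.9672.
Total external benefit = ∫₀^{q_m} (3.48 + 1.12q) dq = 3.48×4.9672 + ½×1.12×4.9672² = 31.1028.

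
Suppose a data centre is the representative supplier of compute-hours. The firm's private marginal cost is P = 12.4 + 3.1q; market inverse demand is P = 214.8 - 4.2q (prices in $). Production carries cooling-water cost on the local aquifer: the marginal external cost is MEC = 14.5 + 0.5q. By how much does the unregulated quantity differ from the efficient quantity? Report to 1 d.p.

3.6 units

Market equilibrium (private): 12.4 + 3.1q = 214.8 - 4.2q → q_m = 27.7260.
Social marginal cost = private MC + MEC = 26.9 + 3.6q.
Set SMC = demand: 26.9 + 3.6q = 214.8 - 4.2q → q* = 24.0897.
Gap = |27.7260 − 24.0897| = 3.6363.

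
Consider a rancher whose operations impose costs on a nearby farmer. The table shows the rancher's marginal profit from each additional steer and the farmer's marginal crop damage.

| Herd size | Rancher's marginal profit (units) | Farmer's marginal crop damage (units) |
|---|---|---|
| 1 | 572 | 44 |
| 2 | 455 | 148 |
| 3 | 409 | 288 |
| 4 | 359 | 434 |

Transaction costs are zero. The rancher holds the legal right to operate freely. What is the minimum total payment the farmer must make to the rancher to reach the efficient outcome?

359

Left alone the rancher would choose level 4 (marginal profit stays positive).
Efficient level: k* = 3 (marginal profit ≥ marginal crop damage through 3).
The farmer must at least cover the rancher's forgone profit from cutting 4→3: 359 = 359.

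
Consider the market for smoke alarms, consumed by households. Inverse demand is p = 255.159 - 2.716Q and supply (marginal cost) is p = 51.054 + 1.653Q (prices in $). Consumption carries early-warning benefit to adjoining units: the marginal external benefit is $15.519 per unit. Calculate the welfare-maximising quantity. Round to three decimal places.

Q* = 50.269

Social marginal benefit = demand + MEB = 270.678 - 2.716Q.
Set SMB = MC: 270.678 - 2.716Q = 51.054 + 1.653Q → Q* = 50.2687.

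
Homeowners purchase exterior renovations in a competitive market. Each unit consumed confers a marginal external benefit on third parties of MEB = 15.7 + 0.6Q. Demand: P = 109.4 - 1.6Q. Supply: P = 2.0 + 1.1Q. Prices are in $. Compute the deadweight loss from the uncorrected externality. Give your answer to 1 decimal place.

Market equilibrium (private): 2.0 + 1.1Q = 109.4 - 1.6Q → Q_m = 39.7778.
Social marginal benefit = demand + MEB = 125.1 - Q.
Set SMB = MC: 125.1 - Q = 2.0 + 1.1Q → Q* = 58.6190.
Between Q* and Q_m the wedge SMB − MC runs linearly from 0 to MEB(Q_m), so the loss is a triangle.
DWL = ½ × 18.8412 × 39.5667 = 372.7421.

DWL = $372.7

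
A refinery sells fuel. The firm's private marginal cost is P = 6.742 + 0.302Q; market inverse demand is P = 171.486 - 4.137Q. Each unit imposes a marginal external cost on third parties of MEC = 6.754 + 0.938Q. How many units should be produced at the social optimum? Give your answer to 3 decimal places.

Social marginal cost = private MC + MEC = 13.496 + 1.240Q.
Set SMC = demand: 13.496 + 1.240Q = 171.486 - 4.137Q → Q* = 29.3826.

Q* = 29.383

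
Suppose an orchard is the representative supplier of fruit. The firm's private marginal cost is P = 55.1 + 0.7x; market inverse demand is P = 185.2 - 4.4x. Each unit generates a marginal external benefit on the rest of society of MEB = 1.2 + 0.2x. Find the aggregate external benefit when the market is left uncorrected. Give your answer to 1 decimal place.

Market equilibrium (private): 55.1 + 0.7x = 185.2 - 4.4x → x_m = 25.5098.
Total external benefit = ∫₀^{x_m} (1.2 + 0.2x) dx = 1.2×25.5098 + ½×0.2×25.5098² = 95.6867.

95.7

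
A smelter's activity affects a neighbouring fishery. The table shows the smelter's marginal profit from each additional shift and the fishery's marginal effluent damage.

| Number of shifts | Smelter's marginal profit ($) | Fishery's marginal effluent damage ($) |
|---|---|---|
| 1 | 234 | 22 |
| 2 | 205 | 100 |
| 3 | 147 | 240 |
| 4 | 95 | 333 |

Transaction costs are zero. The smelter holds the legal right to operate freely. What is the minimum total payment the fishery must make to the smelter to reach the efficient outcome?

$242

Left alone the smelter would choose level 4 (marginal profit stays positive).
Efficient level: k* = 2 (marginal profit ≥ marginal effluent damage through 2).
The fishery must at least cover the smelter's forgone profit from cutting 4→2: 147 + 95 = 242.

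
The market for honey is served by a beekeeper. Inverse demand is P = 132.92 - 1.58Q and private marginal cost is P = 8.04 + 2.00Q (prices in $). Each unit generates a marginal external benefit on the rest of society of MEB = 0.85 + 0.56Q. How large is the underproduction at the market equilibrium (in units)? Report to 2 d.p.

6.75 units

Market equilibrium (private): 8.04 + 2.00Q = 132.92 - 1.58Q → Q_m = 34.8827.
Social marginal cost = private MC − MEB = 7.19 + 1.44Q.
Set SMC = demand: 7.19 + 1.44Q = 132.92 - 1.58Q → Q* = 41.6325.
Gap = |34.8827 − 41.6325| = 6.7498.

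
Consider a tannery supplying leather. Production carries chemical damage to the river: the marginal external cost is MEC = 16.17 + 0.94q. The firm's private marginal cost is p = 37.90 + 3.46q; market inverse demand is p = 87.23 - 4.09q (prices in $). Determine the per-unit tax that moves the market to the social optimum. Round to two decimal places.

tax = $19.84 per unit

Social marginal cost = private MC + MEC = 54.07 + 4.40q.
Set SMC = demand: 54.07 + 4.40q = 87.23 - 4.09q → q* = 3.9058.
The Pigouvian tax equals MEC at q*: 16.17 + 0.94×3.9058 = 19.8415.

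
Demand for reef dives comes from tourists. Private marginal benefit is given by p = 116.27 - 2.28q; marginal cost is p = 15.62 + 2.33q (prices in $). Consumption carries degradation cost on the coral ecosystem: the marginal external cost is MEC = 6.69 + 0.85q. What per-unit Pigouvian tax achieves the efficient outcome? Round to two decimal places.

tax = $21.32 per unit

Social marginal benefit = demand − MEC = 109.58 - 3.13q.
Set SMB = MC: 109.58 - 3.13q = 15.62 + 2.33q → q* = 17.2088.
The Pigouvian tax equals MEC at q*: 6.69 + 0.85×17.2088 = 21.3175.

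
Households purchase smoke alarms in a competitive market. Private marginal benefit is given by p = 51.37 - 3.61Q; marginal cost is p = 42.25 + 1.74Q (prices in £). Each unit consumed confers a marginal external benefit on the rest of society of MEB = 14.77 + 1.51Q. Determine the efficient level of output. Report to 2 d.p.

Social marginal benefit = demand + MEB = 66.14 - 2.10Q.
Set SMB = MC: 66.14 - 2.10Q = 42.25 + 1.74Q → Q* = 6.2214.

Q* = 6.22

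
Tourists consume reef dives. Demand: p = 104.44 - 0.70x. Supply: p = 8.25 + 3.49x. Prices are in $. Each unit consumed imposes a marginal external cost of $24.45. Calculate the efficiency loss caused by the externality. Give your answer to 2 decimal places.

DWL = $71.34

Market equilibrium (private): 8.25 + 3.49x = 104.44 - 0.70x → x_m = 22.9570.
Social marginal benefit = demand − MEC = 79.99 - 0.70x.
Set SMB = MC: 79.99 - 0.70x = 8.25 + 3.49x → x* = 17.1217.
The loss is the area between SMB and MC from x* to x_m; with linear curves that's a triangle of height MEC(x_m).
DWL = ½ × 5.8353 × 24.4500 = 71.3365.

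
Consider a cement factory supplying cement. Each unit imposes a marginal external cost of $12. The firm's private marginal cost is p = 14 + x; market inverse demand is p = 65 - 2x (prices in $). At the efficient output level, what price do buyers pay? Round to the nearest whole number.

Social marginal cost = private MC + MEC = 26 + x.
Set SMC = demand: 26 + x = 65 - 2x → x* = 13.0000.
Consumer price on the demand curve at x*: 65 − 2×13.0000 = 39.0000.

P = $39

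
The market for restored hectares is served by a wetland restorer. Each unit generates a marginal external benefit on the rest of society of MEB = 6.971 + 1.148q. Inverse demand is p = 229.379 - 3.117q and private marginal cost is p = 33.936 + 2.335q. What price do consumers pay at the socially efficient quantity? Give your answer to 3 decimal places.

Social marginal cost = private MC − MEB = 26.965 + 1.187q.
Set SMC = demand: 26.965 + 1.187q = 229.379 - 3.117q → q* = 47.0293.
Consumer price on the demand curve at q*: 229.379 − 3.117×47.0293 = 82.7887.

P = 82.789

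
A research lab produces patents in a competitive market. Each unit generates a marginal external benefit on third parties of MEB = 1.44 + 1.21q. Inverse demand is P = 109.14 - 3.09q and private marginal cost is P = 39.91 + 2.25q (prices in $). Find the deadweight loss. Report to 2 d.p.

Market equilibrium (private): 39.91 + 2.25q = 109.14 - 3.09q → q_m = 12.9644.
Social marginal cost = private MC − MEB = 38.47 + 1.04q.
Set SMC = demand: 38.47 + 1.04q = 109.14 - 3.09q → q* = 17.1114.
Height of the DWL triangle at q_m is demand(q_m) − SMC(q_m) = MEB(q_m) = 17.1269.
DWL = ½ × 4.1470 × 17.1269 = 35.5126.

DWL = $35.51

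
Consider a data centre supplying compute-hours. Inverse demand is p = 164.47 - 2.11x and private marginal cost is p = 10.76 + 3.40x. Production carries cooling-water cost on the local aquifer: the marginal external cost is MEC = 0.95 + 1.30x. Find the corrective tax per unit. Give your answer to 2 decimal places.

Social marginal cost = private MC + MEC = 11.71 + 4.70x.
Set SMC = demand: 11.71 + 4.70x = 164.47 - 2.11x → x* = 22.4317.
The Pigouvian tax equals MEC at x*: 0.95 + 1.30×22.4317 = 30.1112.

tax = 30.11 per unit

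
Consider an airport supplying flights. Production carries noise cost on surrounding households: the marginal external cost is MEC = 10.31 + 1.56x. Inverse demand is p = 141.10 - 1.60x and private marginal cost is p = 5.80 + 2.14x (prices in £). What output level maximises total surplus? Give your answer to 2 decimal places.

x* = 23.58

Social marginal cost = private MC + MEC = 16.11 + 3.70x.
Set SMC = demand: 16.11 + 3.70x = 141.10 - 1.60x → x* = 23.5830.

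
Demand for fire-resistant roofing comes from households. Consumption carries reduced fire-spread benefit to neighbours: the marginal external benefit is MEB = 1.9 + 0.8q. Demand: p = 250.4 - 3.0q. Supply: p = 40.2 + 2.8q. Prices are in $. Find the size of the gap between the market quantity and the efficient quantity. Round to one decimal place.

6.2 units

Market equilibrium (private): 40.2 + 2.8q = 250.4 - 3.0q → q_m = 36.2414.
Social marginal benefit = demand + MEB = 252.3 - 2.2q.
Set SMB = MC: 252.3 - 2.2q = 40.2 + 2.8q → q* = 42.4200.
Gap = |36.2414 − 42.4200| = 6.1786.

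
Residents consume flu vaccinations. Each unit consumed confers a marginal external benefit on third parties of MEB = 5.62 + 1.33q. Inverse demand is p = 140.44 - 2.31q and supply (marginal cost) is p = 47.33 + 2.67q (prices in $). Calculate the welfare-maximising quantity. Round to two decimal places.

Social marginal benefit = demand + MEB = 146.06 - 0.98q.
Set SMB = MC: 146.06 - 0.98q = 47.33 + 2.67q → q* = 27.0493.

q* = 27.05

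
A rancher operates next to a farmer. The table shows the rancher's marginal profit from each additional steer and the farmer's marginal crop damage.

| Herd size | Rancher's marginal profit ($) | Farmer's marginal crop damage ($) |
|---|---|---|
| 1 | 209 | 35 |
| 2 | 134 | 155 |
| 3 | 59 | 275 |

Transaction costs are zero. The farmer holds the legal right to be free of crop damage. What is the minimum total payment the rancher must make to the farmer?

$35

Efficient level: marginal profit ≥ marginal crop damage through level 1, so k* = 1.
With the farmer holding the right, the rancher must at least compensate total damage at k*: 35 = 35.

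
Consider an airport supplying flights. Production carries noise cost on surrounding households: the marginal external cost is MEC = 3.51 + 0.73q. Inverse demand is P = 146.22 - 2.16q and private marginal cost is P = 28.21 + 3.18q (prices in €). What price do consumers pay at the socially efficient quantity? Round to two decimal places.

Social marginal cost = private MC + MEC = 31.72 + 3.91q.
Set SMC = demand: 31.72 + 3.91q = 146.22 - 2.16q → q* = 18.8633.
Consumer price on the demand curve at q*: 146.22 − 2.16×18.8633 = 105.4753.

P = €105.48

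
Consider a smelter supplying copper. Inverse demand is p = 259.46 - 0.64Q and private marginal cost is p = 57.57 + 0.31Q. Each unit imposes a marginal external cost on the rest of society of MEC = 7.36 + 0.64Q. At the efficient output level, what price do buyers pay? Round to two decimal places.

Social marginal cost = private MC + MEC = 64.93 + 0.95Q.
Set SMC = demand: 64.93 + 0.95Q = 259.46 - 0.64Q → Q* = 122.3459.
Consumer price on the demand curve at Q*: 259.46 − 0.64×122.3459 = 181.1586.

P = 181.16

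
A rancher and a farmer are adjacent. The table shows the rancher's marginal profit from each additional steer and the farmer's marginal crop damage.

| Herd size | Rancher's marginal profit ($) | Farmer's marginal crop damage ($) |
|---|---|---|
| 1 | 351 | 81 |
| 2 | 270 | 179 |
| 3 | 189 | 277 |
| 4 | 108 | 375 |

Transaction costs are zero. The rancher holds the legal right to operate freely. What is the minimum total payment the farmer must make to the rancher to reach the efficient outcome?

$297

Left alone the rancher would choose level 4 (marginal profit stays positive).
Efficient level: k* = 2 (marginal profit ≥ marginal crop damage through 2).
The farmer must at least cover the rancher's forgone profit from cutting 4→2: 189 + 108 = 297.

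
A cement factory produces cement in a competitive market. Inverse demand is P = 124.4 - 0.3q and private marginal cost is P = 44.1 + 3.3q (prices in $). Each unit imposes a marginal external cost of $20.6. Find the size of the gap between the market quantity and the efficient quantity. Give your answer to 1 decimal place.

Market equilibrium (private): 44.1 + 3.3q = 124.4 - 0.3q → q_m = 22.3056.
Social marginal cost = private MC + MEC = 64.7 + 3.3q.
Set SMC = demand: 64.7 + 3.3q = 124.4 - 0.3q → q* = 16.5833.
Gap = |22.3056 − 16.5833| = 5.7223.

5.7 units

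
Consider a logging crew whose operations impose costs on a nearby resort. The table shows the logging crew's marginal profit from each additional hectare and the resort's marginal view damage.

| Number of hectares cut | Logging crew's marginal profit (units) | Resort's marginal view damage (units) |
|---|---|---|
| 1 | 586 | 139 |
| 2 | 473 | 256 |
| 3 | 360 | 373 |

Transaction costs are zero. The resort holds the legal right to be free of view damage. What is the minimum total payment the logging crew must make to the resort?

395

Efficient level: marginal profit ≥ marginal view damage through level 2, so k* = 2.
With the resort holding the right, the logging crew must at least compensate total damage at k*: 139 + 256 = 395.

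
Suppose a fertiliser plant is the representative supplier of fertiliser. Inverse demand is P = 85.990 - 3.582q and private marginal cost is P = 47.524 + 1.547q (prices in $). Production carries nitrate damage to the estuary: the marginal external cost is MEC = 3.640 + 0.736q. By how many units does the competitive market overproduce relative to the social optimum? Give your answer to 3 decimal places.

Market equilibrium (private): 47.524 + 1.547q = 85.990 - 3.582q → q_m = 7.4997.
Social marginal cost = private MC + MEC = 51.164 + 2.283q.
Set SMC = demand: 51.164 + 2.283q = 85.990 - 3.582q → q* = 5.9379.
Gap = |7.4997 − 5.9379| = 1.5618.

1.562 units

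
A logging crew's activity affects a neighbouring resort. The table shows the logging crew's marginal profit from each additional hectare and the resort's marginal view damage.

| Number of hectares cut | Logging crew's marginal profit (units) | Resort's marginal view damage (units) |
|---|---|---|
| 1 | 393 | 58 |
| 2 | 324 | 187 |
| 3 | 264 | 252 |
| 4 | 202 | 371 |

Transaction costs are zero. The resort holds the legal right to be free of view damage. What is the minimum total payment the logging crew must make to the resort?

497

Efficient level: marginal profit ≥ marginal view damage through level 3, so k* = 3.
With the resort holding the right, the logging crew must at least compensate total damage at k*: 58 + 187 + 252 = 497.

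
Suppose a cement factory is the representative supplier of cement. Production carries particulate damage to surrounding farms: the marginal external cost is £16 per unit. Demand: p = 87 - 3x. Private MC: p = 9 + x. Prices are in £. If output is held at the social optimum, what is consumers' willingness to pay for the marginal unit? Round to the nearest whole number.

P = £41

Social marginal cost = private MC + MEC = 25 + x.
Set SMC = demand: 25 + x = 87 - 3x → x* = 15.5000.
Consumer price on the demand curve at x*: 87 − 3×15.5000 = 40.5000.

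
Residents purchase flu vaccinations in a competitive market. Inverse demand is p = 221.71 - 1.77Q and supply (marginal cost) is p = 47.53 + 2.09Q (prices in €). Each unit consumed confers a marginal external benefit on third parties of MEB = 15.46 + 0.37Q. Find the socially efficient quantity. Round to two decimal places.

Q* = 54.34

Social marginal benefit = demand + MEB = 237.17 - 1.40Q.
Set SMB = MC: 237.17 - 1.40Q = 47.53 + 2.09Q → Q* = 54.3381.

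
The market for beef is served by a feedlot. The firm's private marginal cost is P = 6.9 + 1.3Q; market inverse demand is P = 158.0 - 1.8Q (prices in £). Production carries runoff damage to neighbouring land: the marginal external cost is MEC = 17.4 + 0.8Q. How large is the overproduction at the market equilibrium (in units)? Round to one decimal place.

14.5 units

Market equilibrium (private): 6.9 + 1.3Q = 158.0 - 1.8Q → Q_m = 48.7419.
Social marginal cost = private MC + MEC = 24.3 + 2.1Q.
Set SMC = demand: 24.3 + 2.1Q = 158.0 - 1.8Q → Q* = 34.2821.
Gap = |48.7419 − 34.2821| = 14.4598.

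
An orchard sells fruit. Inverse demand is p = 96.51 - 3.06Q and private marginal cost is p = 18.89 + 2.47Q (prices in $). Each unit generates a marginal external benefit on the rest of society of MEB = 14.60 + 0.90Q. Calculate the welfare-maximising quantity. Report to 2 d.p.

Social marginal cost = private MC − MEB = 4.29 + 1.57Q.
Set SMC = demand: 4.29 + 1.57Q = 96.51 - 3.06Q → Q* = 19.9179.

Q* = 19.92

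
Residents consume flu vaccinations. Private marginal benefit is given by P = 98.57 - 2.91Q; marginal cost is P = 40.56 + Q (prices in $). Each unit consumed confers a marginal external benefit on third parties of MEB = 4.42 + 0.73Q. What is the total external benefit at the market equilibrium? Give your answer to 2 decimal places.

Market equilibrium (private): 40.56 + Q = 98.57 - 2.91Q → Q_m = 14.8363.
Total external benefit = ∫₀^{Q_m} (4.42 + 0.73Q) dQ = 4.42×14.8363 + ½×0.73×14.8363² = 145.9187.

$145.92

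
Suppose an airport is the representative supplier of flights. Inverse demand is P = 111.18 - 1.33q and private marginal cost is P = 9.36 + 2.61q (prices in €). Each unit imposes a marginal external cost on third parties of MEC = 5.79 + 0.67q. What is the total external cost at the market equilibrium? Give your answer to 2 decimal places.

€373.36

Market equilibrium (private): 9.36 + 2.61q = 111.18 - 1.33q → q_m = 25.8426.
Total external cost = ∫₀^{q_m} (5.79 + 0.67q) dq = 5.79×25.8426 + ½×0.67×25.8426² = 373.3550.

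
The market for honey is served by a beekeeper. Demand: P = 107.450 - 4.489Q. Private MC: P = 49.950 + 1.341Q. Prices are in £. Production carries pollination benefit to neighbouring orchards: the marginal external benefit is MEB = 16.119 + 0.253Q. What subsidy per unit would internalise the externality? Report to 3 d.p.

subsidy = £19.459 per unit

Social marginal cost = private MC − MEB = 33.831 + 1.088Q.
Set SMC = demand: 33.831 + 1.088Q = 107.450 - 4.489Q → Q* = 13.2005.
The Pigouvian subsidy equals MEB at Q*: 16.119 + 0.253×13.2005 = 19.4587.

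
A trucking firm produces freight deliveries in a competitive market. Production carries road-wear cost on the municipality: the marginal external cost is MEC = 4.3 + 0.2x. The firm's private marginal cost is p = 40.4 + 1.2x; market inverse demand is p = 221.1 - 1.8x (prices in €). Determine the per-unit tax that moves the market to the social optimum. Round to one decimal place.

Social marginal cost = private MC + MEC = 44.7 + 1.4x.
Set SMC = demand: 44.7 + 1.4x = 221.1 - 1.8x → x* = 55.1250.
The Pigouvian tax equals MEC at x*: 4.3 + 0.2×55.1250 = 15.3250.

tax = €15.3 per unit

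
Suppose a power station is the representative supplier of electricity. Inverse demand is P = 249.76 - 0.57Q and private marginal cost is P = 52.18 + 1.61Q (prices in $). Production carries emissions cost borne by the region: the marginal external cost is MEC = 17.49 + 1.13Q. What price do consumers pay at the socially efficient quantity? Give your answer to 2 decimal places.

P = $218.75

Social marginal cost = private MC + MEC = 69.67 + 2.74Q.
Set SMC = demand: 69.67 + 2.74Q = 249.76 - 0.57Q → Q* = 54.4079.
Consumer price on the demand curve at Q*: 249.76 − 0.57×54.4079 = 218.7475.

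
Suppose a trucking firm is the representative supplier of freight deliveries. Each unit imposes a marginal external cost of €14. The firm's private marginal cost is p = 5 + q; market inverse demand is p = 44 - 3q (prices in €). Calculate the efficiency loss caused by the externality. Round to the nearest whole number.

DWL = €25

Market equilibrium (private): 5 + q = 44 - 3q → q_m = 9.7500.
Social marginal cost = private MC + MEC = 19 + q.
Set SMC = demand: 19 + q = 44 - 3q → q* = 6.2500.
The loss is the area between SMC and demand from q* to q_m; with linear curves that's a triangle of height MEC(q_m).
DWL = ½ × 3.5000 × 14.0000 = 24.5000.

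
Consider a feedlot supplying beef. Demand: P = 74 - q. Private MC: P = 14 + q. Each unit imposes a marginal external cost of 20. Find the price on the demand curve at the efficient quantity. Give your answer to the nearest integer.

Social marginal cost = private MC + MEC = 34 + q.
Set SMC = demand: 34 + q = 74 - q → q* = 20.0000.
Consumer price on the demand curve at q*: 74 − 1×20.0000 = 54.0000.

P = 54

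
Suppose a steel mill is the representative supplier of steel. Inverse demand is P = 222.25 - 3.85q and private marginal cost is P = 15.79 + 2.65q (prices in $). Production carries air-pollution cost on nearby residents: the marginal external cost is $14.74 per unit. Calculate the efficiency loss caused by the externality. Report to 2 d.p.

DWL = $16.71

Market equilibrium (private): 15.79 + 2.65q = 222.25 - 3.85q → q_m = 31.7631.
Social marginal cost = private MC + MEC = 30.53 + 2.65q.
Set SMC = demand: 30.53 + 2.65q = 222.25 - 3.85q → q* = 29.4954.
The loss is the area between SMC and demand from q* to q_m; with linear curves that's a triangle of height MEC(q_m).
DWL = ½ × 2.2677 × 14.7400 = 16.7129.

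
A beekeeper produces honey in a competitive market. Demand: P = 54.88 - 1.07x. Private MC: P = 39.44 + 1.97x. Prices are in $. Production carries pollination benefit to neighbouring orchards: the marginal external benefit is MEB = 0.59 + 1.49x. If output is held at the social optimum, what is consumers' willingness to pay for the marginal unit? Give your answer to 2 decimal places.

P = $43.81

Social marginal cost = private MC − MEB = 38.85 + 0.48x.
Set SMC = demand: 38.85 + 0.48x = 54.88 - 1.07x → x* = 10.3419.
Consumer price on the demand curve at x*: 54.88 − 1.07×10.3419 = 43.8142.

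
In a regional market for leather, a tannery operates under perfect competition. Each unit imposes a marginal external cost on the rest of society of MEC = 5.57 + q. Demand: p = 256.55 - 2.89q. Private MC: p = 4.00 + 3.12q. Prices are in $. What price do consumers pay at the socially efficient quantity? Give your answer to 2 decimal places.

P = $154.73

Social marginal cost = private MC + MEC = 9.57 + 4.12q.
Set SMC = demand: 9.57 + 4.12q = 256.55 - 2.89q → q* = 35.2325.
Consumer price on the demand curve at q*: 256.55 − 2.89×35.2325 = 154.7281.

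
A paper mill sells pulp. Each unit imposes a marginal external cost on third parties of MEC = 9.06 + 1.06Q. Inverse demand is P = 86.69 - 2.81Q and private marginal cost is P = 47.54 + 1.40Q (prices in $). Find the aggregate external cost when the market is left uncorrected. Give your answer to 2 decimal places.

$130.08

Market equilibrium (private): 47.54 + 1.40Q = 86.69 - 2.81Q → Q_m = 9.2993.
Total external cost = ∫₀^{Q_m} (9.06 + 1.06Q) dQ = 9.06×9.2993 + ½×1.06×9.2993² = 130.0845.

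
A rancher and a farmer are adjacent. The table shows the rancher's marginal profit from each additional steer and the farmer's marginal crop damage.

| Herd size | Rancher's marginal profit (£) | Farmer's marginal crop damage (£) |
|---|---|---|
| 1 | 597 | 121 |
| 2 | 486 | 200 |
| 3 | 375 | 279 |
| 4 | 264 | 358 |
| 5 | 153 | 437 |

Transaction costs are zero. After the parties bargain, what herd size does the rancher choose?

3

Bargaining reaches the level where marginal profit last exceeds marginal crop damage.
That holds through level 3 (375 ≥ 279) but not at 4 (264 < 358).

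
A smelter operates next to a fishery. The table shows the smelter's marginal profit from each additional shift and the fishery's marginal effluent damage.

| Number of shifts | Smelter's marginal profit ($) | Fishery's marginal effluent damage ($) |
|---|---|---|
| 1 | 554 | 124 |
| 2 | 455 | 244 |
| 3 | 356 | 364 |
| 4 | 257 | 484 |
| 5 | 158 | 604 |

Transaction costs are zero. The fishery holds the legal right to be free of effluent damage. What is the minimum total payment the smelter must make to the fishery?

$368

Efficient level: marginal profit ≥ marginal effluent damage through level 2, so k* = 2.
With the fishery holding the right, the smelter must at least compensate total damage at k*: 124 + 244 = 368.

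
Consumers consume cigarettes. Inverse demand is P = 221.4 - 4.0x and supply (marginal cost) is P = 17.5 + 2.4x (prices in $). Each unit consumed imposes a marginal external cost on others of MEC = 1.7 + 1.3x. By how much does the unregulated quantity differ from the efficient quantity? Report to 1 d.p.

Market equilibrium (private): 17.5 + 2.4x = 221.4 - 4.0x → x_m = 31.8594.
Social marginal benefit = demand − MEC = 219.7 - 5.3x.
Set SMB = MC: 219.7 - 5.3x = 17.5 + 2.4x → x* = 26.2597.
Gap = |31.8594 − 26.2597| = 5.5997.

5.6 units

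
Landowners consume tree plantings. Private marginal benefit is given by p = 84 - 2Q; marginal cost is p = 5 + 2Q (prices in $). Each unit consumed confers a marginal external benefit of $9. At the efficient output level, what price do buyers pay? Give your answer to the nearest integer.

Social marginal benefit = demand + MEB = 93 - 2Q.
Set SMB = MC: 93 - 2Q = 5 + 2Q → Q* = 22.0000.
Consumer price on the demand curve at Q*: 84 − 2×22.0000 = 40.0000.

P = $40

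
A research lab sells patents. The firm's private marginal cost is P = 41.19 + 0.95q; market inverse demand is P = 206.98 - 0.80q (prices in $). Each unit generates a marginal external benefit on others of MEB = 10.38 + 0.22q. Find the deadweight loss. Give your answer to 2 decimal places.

Market equilibrium (private): 41.19 + 0.95q = 206.98 - 0.80q → q_m = 94.7371.
Social marginal cost = private MC − MEB = 30.81 + 0.73q.
Set SMC = demand: 30.81 + 0.73q = 206.98 - 0.80q → q* = 115.1438.
The welfare-loss triangle has base |q_m − q*| and height MEB(q_m) (the vertical gap between SMC and demand is zero at q* and MEB at q_m).
DWL = ½ × 20.4067 × 31.2222 = 318.5710.

DWL = $318.57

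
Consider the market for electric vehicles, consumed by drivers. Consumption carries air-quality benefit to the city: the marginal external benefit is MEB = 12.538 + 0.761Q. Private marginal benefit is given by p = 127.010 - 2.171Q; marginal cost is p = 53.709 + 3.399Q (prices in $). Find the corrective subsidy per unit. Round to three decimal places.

subsidy = $26.122 per unit

Social marginal benefit = demand + MEB = 139.548 - 1.410Q.
Set SMB = MC: 139.548 - 1.410Q = 53.709 + 3.399Q → Q* = 17.8497.
The Pigouvian subsidy equals MEB at Q*: 12.538 + 0.761×17.8497 = 26.1216.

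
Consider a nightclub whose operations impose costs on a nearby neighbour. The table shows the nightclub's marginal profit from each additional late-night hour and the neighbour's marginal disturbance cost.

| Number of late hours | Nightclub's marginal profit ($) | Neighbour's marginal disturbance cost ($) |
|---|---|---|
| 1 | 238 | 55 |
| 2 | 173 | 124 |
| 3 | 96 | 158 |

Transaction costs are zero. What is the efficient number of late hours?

Bargaining reaches the level where marginal profit last exceeds marginal disturbance cost.
That holds through level 2 (173 ≥ 124) but not at 3 (96 < 158).

2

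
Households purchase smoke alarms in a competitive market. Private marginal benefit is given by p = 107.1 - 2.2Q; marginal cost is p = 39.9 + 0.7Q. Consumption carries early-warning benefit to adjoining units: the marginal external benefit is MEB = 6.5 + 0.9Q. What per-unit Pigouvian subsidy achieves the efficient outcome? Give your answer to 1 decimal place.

Social marginal benefit = demand + MEB = 113.6 - 1.3Q.
Set SMB = MC: 113.6 - 1.3Q = 39.9 + 0.7Q → Q* = 36.8500.
The Pigouvian subsidy equals MEB at Q*: 6.5 + 0.9×36.8500 = 39.6650.

subsidy = 39.7 per unit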